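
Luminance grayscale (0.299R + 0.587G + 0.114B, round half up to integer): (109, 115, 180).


Gray = 0.299×R + 0.587×G + 0.114×B
Gray = 0.299×109 + 0.587×115 + 0.114×180
Gray = 32.591 + 67.505 + 20.520
Gray = 120.616 → round half up → 121
Gray = 121


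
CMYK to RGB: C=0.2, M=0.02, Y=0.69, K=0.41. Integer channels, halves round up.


R = 255 × (1-C) × (1-K) = 255 × 0.80 × 0.59 = 120.36 → 120
G = 255 × (1-M) × (1-K) = 255 × 0.98 × 0.59 = 147.441 → 147
B = 255 × (1-Y) × (1-K) = 255 × 0.31 × 0.59 = 46.6395 → 47
= RGB(120, 147, 47)


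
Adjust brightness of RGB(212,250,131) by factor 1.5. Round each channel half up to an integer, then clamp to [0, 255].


Multiply each channel by 1.5, round half up, clamp to [0, 255]
R: 212×1.5 = 318 → clamp → 255
G: 250×1.5 = 375 → clamp → 255
B: 131×1.5 = 196.5 → round → 197
= RGB(255, 255, 197)


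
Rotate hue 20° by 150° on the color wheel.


New hue = (H + rotation) mod 360
New hue = (20 + 150) mod 360
= 170 mod 360
= 170°


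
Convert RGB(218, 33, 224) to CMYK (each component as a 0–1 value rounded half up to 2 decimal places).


R'=218/255≈0.8549, G'=33/255≈0.1294, B'=224/255≈0.8784
K = 1 - max(R',G',B') = 1 - 224/255 = 31/255 = 0.12156… → 0.12
(1-R'-K)/(1-K) simplifies to (max-R)/max with max = 224:
C = (224-218)/224 = 6/224 = 0.02678… → 0.03
M = (224-33)/224 = 191/224 = 0.85267… → 0.85
Y = (224-224)/224 = 0/224 = 0 → 0.00
= CMYK(0.03, 0.85, 0.00, 0.12)


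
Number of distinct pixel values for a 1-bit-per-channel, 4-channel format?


Total bits = 1 bits/channel × 4 channels = 4 bits
Distinct pixel values = 2^4
= 16 pixel values


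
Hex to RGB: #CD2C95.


CD → 205 (R)
2C → 44 (G)
95 → 149 (B)
= RGB(205, 44, 149)


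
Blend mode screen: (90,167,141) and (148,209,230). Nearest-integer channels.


Screen: C = 255 - (255-A)×(255-B)/255, rounded to nearest integer
R: 255 - (255-90)×(255-148)/255 = 255 - 17655/255 ≈ 255 - 69.235 = 185.765 → 186
G: 255 - (255-167)×(255-209)/255 = 255 - 4048/255 ≈ 255 - 15.875 = 239.125 → 239
B: 255 - (255-141)×(255-230)/255 = 255 - 2850/255 ≈ 255 - 11.176 = 243.824 → 244
= RGB(186, 239, 244)


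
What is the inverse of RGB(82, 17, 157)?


Invert: (255-R, 255-G, 255-B)
R: 255-82 = 173
G: 255-17 = 238
B: 255-157 = 98
= RGB(173, 238, 98)


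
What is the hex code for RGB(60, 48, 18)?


R = 60 → 3C (hex)
G = 48 → 30 (hex)
B = 18 → 12 (hex)
Hex = #3C3012


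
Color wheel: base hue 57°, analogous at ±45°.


Base hue: 57°
Left analog: (57 - 45) mod 360 = 12°
Right analog: (57 + 45) mod 360 = 102°
Analogous hues = 12° and 102°


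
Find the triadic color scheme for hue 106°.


Triadic: equally spaced at 120° intervals
H1 = 106°
H2 = (106 + 120) mod 360 = 226°
H3 = (106 + 240) mod 360 = 346°
Triadic = 106°, 226°, 346°


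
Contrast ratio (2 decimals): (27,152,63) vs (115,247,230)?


Linearize each sRGB channel c=v/255: c/12.92 if c ≤ 0.04045 else ((c+0.055)/1.055)^2.4
L = 0.2126×R_lin + 0.7152×G_lin + 0.0722×B_lin
Color 1 (27,152,63):
  R=27: 27/255≈0.1059 > 0.04045 → ((0.1059+0.055)/1.055)^2.4 ≈ 0.01096
  G=152: 152/255≈0.5961 > 0.04045 → ((0.5961+0.055)/1.055)^2.4 ≈ 0.31399
  B=63: 63/255≈0.2471 > 0.04045 → ((0.2471+0.055)/1.055)^2.4 ≈ 0.04971
  L1 = 0.2126×0.01096 + 0.7152×0.31399 + 0.0722×0.04971 ≈ 0.23048
Color 2 (115,247,230):
  R=115: 115/255≈0.4510 > 0.04045 → ((0.4510+0.055)/1.055)^2.4 ≈ 0.17144
  G=247: 247/255≈0.9686 > 0.04045 → ((0.9686+0.055)/1.055)^2.4 ≈ 0.93011
  B=230: 230/255≈0.9020 > 0.04045 → ((0.9020+0.055)/1.055)^2.4 ≈ 0.79130
  L2 = 0.2126×0.17144 + 0.7152×0.93011 + 0.0722×0.79130 ≈ 0.75880
Lighter = 0.75880, Darker = 0.23048
Ratio = (L_lighter + 0.05) / (L_darker + 0.05)
Ratio = (0.75880 + 0.05) / (0.23048 + 0.05) = 0.80880 / 0.28048 ≈ 2.8836
Ratio ≈ 2.88:1


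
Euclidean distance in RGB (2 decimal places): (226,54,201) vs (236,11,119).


d = √[(R₁-R₂)² + (G₁-G₂)² + (B₁-B₂)²]
d = √[(226-236)² + (54-11)² + (201-119)²]
d = √[100 + 1849 + 6724]
d = √8673
d ≈ 93.13


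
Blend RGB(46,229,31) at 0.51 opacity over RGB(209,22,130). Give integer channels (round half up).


C = α×F + (1-α)×B, with 1-α = 0.49
R: 0.51×46 + 0.49×209 = 23.46 + 102.41 = 125.87 → 126
G: 0.51×229 + 0.49×22 = 116.79 + 10.78 = 127.57 → 128
B: 0.51×31 + 0.49×130 = 15.81 + 63.70 = 79.51 → 80
= RGB(126, 128, 80)


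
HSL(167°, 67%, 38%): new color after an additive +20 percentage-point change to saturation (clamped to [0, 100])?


Original S = 67%
Adjustment = +20 percentage points
New S = 67 + (20) = 87
Clamp to [0, 100] → 87
= HSL(167°, 87%, 38%)


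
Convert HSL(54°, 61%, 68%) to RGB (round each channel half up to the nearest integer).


H=54°, S=0.61, L=0.68
C = (1-|2L-1|)×S = (1-|0.36|)×0.61 = 0.3904
H' = H/60 = 54/60 ≈ 0.9000; X = C×(1-|H' mod 2 - 1|) = 0.35136
m = L - C/2 = 0.68 - 0.1952 = 0.4848
Sector ⌊H'⌋ = 0 → (R',G',B') = (0.3904, 0.35136, 0.0)
RGB = ((R'+m)×255, (G'+m)×255, (B'+m)×255) = (223.176, 213.2208, 123.624)
Round half up → RGB(223, 213, 124)


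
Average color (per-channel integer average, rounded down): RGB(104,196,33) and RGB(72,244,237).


Midpoint: each channel = ⌊(C₁+C₂)/2⌋
R: ⌊(104+72)/2⌋ = 88
G: ⌊(196+244)/2⌋ = 220
B: ⌊(33+237)/2⌋ = 135
= RGB(88, 220, 135)


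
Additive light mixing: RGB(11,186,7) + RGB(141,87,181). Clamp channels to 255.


Additive: each channel = min(255, C₁+C₂)
R: 11+141 = 152 → 152
G: 186+87 = 273 → 255
B: 7+181 = 188 → 188
= RGB(152, 255, 188)


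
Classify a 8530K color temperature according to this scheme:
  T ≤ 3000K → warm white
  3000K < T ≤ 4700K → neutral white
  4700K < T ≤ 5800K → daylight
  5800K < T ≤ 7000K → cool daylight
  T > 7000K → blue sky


Temperature: 8530K
8530K > 7000K → blue sky
Classification: blue sky


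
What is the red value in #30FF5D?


Color: #30FF5D
R = 30 = 48
G = FF = 255
B = 5D = 93
Red = 48


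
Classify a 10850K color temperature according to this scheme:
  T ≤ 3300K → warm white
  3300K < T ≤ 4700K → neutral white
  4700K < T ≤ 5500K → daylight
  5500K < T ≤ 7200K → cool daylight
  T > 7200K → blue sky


Temperature: 10850K
10850K > 7200K → blue sky
Classification: blue sky


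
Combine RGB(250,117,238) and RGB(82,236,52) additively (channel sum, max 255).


Additive: each channel = min(255, C₁+C₂)
R: 250+82 = 332 → 255
G: 117+236 = 353 → 255
B: 238+52 = 290 → 255
= RGB(255, 255, 255)


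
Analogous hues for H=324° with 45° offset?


Base hue: 324°
Left analog: (324 - 45) mod 360 = 279°
Right analog: (324 + 45) mod 360 = 9°
Analogous hues = 279° and 9°


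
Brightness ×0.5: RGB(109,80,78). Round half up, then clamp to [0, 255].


Multiply each channel by 0.5, round half up, clamp to [0, 255]
R: 109×0.5 = 54.5 → round → 55
G: 80×0.5 = 40
B: 78×0.5 = 39
= RGB(55, 40, 39)


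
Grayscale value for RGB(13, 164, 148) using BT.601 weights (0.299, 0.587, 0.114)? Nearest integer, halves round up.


Gray = 0.299×R + 0.587×G + 0.114×B
Gray = 0.299×13 + 0.587×164 + 0.114×148
Gray = 3.887 + 96.268 + 16.872
Gray = 117.027 → round half up → 117
Gray = 117


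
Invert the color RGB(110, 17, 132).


Invert: (255-R, 255-G, 255-B)
R: 255-110 = 145
G: 255-17 = 238
B: 255-132 = 123
= RGB(145, 238, 123)


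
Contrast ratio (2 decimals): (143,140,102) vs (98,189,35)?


Linearize each sRGB channel c=v/255: c/12.92 if c ≤ 0.04045 else ((c+0.055)/1.055)^2.4
L = 0.2126×R_lin + 0.7152×G_lin + 0.0722×B_lin
Color 1 (143,140,102):
  R=143: 143/255≈0.5608 > 0.04045 → ((0.5608+0.055)/1.055)^2.4 ≈ 0.27468
  G=140: 140/255≈0.5490 > 0.04045 → ((0.5490+0.055)/1.055)^2.4 ≈ 0.26225
  B=102: 102/255≈0.4000 > 0.04045 → ((0.4000+0.055)/1.055)^2.4 ≈ 0.13287
  L1 = 0.2126×0.27468 + 0.7152×0.26225 + 0.0722×0.13287 ≈ 0.25555
Color 2 (98,189,35):
  R=98: 98/255≈0.3843 > 0.04045 → ((0.3843+0.055)/1.055)^2.4 ≈ 0.12214
  G=189: 189/255≈0.7412 > 0.04045 → ((0.7412+0.055)/1.055)^2.4 ≈ 0.50888
  B=35: 35/255≈0.1373 > 0.04045 → ((0.1373+0.055)/1.055)^2.4 ≈ 0.01681
  L2 = 0.2126×0.12214 + 0.7152×0.50888 + 0.0722×0.01681 ≈ 0.39113
Lighter = 0.39113, Darker = 0.25555
Ratio = (L_lighter + 0.05) / (L_darker + 0.05)
Ratio = (0.39113 + 0.05) / (0.25555 + 0.05) = 0.44113 / 0.30555 ≈ 1.4437
Ratio ≈ 1.44:1


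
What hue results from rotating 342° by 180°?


New hue = (H + rotation) mod 360
New hue = (342 + 180) mod 360
= 522 mod 360
= 162°


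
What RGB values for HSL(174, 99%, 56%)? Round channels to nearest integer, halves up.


H=174°, S=0.99, L=0.56
C = (1-|2L-1|)×S = (1-|0.12|)×0.99 = 0.8712
H' = H/60 = 174/60 ≈ 2.9000; X = C×(1-|H' mod 2 - 1|) = 0.78408
m = L - C/2 = 0.56 - 0.4356 = 0.1244
Sector ⌊H'⌋ = 2 → (R',G',B') = (0.0, 0.8712, 0.78408)
RGB = ((R'+m)×255, (G'+m)×255, (B'+m)×255) = (31.722, 253.878, 231.6624)
Round half up → RGB(32, 254, 232)


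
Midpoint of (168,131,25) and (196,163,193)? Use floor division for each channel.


Midpoint: each channel = ⌊(C₁+C₂)/2⌋
R: ⌊(168+196)/2⌋ = 182
G: ⌊(131+163)/2⌋ = 147
B: ⌊(25+193)/2⌋ = 109
= RGB(182, 147, 109)


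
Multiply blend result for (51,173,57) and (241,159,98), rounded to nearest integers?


Multiply: C = A×B/255, rounded to nearest integer
R: 51×241/255 = 12291/255 ≈ 48.200 → 48
G: 173×159/255 = 27507/255 ≈ 107.871 → 108
B: 57×98/255 = 5586/255 ≈ 21.906 → 22
= RGB(48, 108, 22)


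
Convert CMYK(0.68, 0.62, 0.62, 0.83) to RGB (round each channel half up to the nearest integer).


R = 255 × (1-C) × (1-K) = 255 × 0.32 × 0.17 = 13.872 → 14
G = 255 × (1-M) × (1-K) = 255 × 0.38 × 0.17 = 16.473 → 16
B = 255 × (1-Y) × (1-K) = 255 × 0.38 × 0.17 = 16.473 → 16
= RGB(14, 16, 16)


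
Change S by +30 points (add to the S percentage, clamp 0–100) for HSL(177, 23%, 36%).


Original S = 23%
Adjustment = +30 percentage points
New S = 23 + (30) = 53
Clamp to [0, 100] → 53
= HSL(177°, 53%, 36%)


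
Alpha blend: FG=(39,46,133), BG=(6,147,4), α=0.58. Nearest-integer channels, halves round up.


C = α×F + (1-α)×B, with 1-α = 0.42
R: 0.58×39 + 0.42×6 = 22.62 + 2.52 = 25.14 → 25
G: 0.58×46 + 0.42×147 = 26.68 + 61.74 = 88.42 → 88
B: 0.58×133 + 0.42×4 = 77.14 + 1.68 = 78.82 → 79
= RGB(25, 88, 79)


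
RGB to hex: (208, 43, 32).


R = 208 → D0 (hex)
G = 43 → 2B (hex)
B = 32 → 20 (hex)
Hex = #D02B20


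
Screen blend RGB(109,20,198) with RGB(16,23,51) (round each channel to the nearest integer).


Screen: C = 255 - (255-A)×(255-B)/255, rounded to nearest integer
R: 255 - (255-109)×(255-16)/255 = 255 - 34894/255 ≈ 255 - 136.839 = 118.161 → 118
G: 255 - (255-20)×(255-23)/255 = 255 - 54520/255 ≈ 255 - 213.804 = 41.196 → 41
B: 255 - (255-198)×(255-51)/255 = 255 - 11628/255 ≈ 255 - 45.600 = 209.400 → 209
= RGB(118, 41, 209)


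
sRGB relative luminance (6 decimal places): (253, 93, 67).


Linearize each channel (sRGB transfer function): c = v/255; c_lin = c/12.92 if c ≤ 0.04045, else ((c+0.055)/1.055)^2.4
  R: 253/255 ≈ 0.992157 > 0.04045 → ((0.992157+0.055)/1.055)^2.4 ≈ 0.982251
  G: 93/255 ≈ 0.364706 > 0.04045 → ((0.364706+0.055)/1.055)^2.4 ≈ 0.109462
  B: 67/255 ≈ 0.262745 > 0.04045 → ((0.262745+0.055)/1.055)^2.4 ≈ 0.056128
R_lin = 0.982251, G_lin = 0.109462, B_lin = 0.056128
L = 0.2126×R + 0.7152×G + 0.0722×B
L = 0.2126×0.982251 + 0.7152×0.109462 + 0.0722×0.056128
L ≈ 0.291166


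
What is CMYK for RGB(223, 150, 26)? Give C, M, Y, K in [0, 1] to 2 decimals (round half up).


R'=223/255≈0.8745, G'=150/255≈0.5882, B'=26/255≈0.1020
K = 1 - max(R',G',B') = 1 - 223/255 = 32/255 = 0.12549… → 0.13
(1-R'-K)/(1-K) simplifies to (max-R)/max with max = 223:
C = (223-223)/223 = 0/223 = 0 → 0.00
M = (223-150)/223 = 73/223 = 0.32735… → 0.33
Y = (223-26)/223 = 197/223 = 0.88340… → 0.88
= CMYK(0.00, 0.33, 0.88, 0.13)


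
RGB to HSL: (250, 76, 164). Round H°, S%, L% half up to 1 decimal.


Normalize: R'=250/255≈0.9804, G'=76/255≈0.2980, B'=164/255≈0.6431
Max=250/255, Min=76/255, Δ=Max-Min=174/255
L = (Max+Min)/2 = (250+76)/510 = 326/510 = 0.63921… → L = 63.9%
L > 0.5 → S = Δ/(2-Max-Min) = 174/(510-250-76) = 174/184 = 0.94565… → S = 94.6%
(the 1/255 factors cancel in S and H, so raw channel differences can be used)
Max is R' → H = 60 × (((G-B)/Δ) mod 6) = 60 × (((76-164)/174) mod 6)
  (-88)/174 = -0.5057…; negative, so add 6 → 5.4942…
  H = 60 × 5.4942… = 329.655…° → H = 329.7°
= HSL(329.7°, 94.6%, 63.9%)


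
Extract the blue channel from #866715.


Color: #866715
R = 86 = 134
G = 67 = 103
B = 15 = 21
Blue = 21


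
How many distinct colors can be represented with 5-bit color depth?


Colors = 2^bits = 2^5
= 32 colors


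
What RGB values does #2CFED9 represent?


2C → 44 (R)
FE → 254 (G)
D9 → 217 (B)
= RGB(44, 254, 217)


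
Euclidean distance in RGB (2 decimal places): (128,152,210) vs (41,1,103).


d = √[(R₁-R₂)² + (G₁-G₂)² + (B₁-B₂)²]
d = √[(128-41)² + (152-1)² + (210-103)²]
d = √[7569 + 22801 + 11449]
d = √41819
d ≈ 204.50


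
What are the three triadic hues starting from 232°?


Triadic: equally spaced at 120° intervals
H1 = 232°
H2 = (232 + 120) mod 360 = 352°
H3 = (232 + 240) mod 360 = 112°
Triadic = 232°, 352°, 112°


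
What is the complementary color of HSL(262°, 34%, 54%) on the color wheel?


Complement = opposite side of color wheel = hue + 180°
H' = (262 + 180) mod 360 = 82°
S and L unchanged.
= HSL(82°, 34%, 54%)


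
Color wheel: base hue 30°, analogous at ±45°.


Base hue: 30°
Left analog: (30 - 45) mod 360 = 345°
Right analog: (30 + 45) mod 360 = 75°
Analogous hues = 345° and 75°


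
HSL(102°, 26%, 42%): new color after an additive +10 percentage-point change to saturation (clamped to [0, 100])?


Original S = 26%
Adjustment = +10 percentage points
New S = 26 + (10) = 36
Clamp to [0, 100] → 36
= HSL(102°, 36%, 42%)


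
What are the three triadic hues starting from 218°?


Triadic: equally spaced at 120° intervals
H1 = 218°
H2 = (218 + 120) mod 360 = 338°
H3 = (218 + 240) mod 360 = 98°
Triadic = 218°, 338°, 98°


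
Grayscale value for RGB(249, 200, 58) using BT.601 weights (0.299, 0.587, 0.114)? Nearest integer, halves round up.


Gray = 0.299×R + 0.587×G + 0.114×B
Gray = 0.299×249 + 0.587×200 + 0.114×58
Gray = 74.451 + 117.400 + 6.612
Gray = 198.463 → round half up → 198
Gray = 198


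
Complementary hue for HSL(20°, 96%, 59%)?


Complement = opposite side of color wheel = hue + 180°
H' = (20 + 180) mod 360 = 200°
S and L unchanged.
= HSL(200°, 96%, 59%)


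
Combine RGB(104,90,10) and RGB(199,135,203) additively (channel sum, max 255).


Additive: each channel = min(255, C₁+C₂)
R: 104+199 = 303 → 255
G: 90+135 = 225 → 225
B: 10+203 = 213 → 213
= RGB(255, 225, 213)


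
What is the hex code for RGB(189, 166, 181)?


R = 189 → BD (hex)
G = 166 → A6 (hex)
B = 181 → B5 (hex)
Hex = #BDA6B5


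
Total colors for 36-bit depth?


Colors = 2^bits = 2^36
= 68,719,476,736 colors


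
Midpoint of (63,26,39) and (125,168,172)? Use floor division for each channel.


Midpoint: each channel = ⌊(C₁+C₂)/2⌋
R: ⌊(63+125)/2⌋ = 94
G: ⌊(26+168)/2⌋ = 97
B: ⌊(39+172)/2⌋ = 105
= RGB(94, 97, 105)


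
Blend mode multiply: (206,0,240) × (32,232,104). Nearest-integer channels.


Multiply: C = A×B/255, rounded to nearest integer
R: 206×32/255 = 6592/255 ≈ 25.851 → 26
G: 0×232/255 = 0/255 ≈ 0.000 → 0
B: 240×104/255 = 24960/255 ≈ 97.882 → 98
= RGB(26, 0, 98)


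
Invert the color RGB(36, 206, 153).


Invert: (255-R, 255-G, 255-B)
R: 255-36 = 219
G: 255-206 = 49
B: 255-153 = 102
= RGB(219, 49, 102)


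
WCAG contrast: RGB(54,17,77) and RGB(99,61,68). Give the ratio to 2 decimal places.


Linearize each sRGB channel c=v/255: c/12.92 if c ≤ 0.04045 else ((c+0.055)/1.055)^2.4
L = 0.2126×R_lin + 0.7152×G_lin + 0.0722×B_lin
Color 1 (54,17,77):
  R=54: 54/255≈0.2118 > 0.04045 → ((0.2118+0.055)/1.055)^2.4 ≈ 0.03689
  G=17: 17/255≈0.0667 > 0.04045 → ((0.0667+0.055)/1.055)^2.4 ≈ 0.00561
  B=77: 77/255≈0.3020 > 0.04045 → ((0.3020+0.055)/1.055)^2.4 ≈ 0.07421
  L1 = 0.2126×0.03689 + 0.7152×0.00561 + 0.0722×0.07421 ≈ 0.01721
Color 2 (99,61,68):
  R=99: 99/255≈0.3882 > 0.04045 → ((0.3882+0.055)/1.055)^2.4 ≈ 0.12477
  G=61: 61/255≈0.2392 > 0.04045 → ((0.2392+0.055)/1.055)^2.4 ≈ 0.04667
  B=68: 68/255≈0.2667 > 0.04045 → ((0.2667+0.055)/1.055)^2.4 ≈ 0.05781
  L2 = 0.2126×0.12477 + 0.7152×0.04667 + 0.0722×0.05781 ≈ 0.06407
Lighter = 0.06407, Darker = 0.01721
Ratio = (L_lighter + 0.05) / (L_darker + 0.05)
Ratio = (0.06407 + 0.05) / (0.01721 + 0.05) = 0.11407 / 0.06721 ≈ 1.6973
Ratio ≈ 1.70:1


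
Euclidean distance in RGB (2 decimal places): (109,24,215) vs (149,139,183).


d = √[(R₁-R₂)² + (G₁-G₂)² + (B₁-B₂)²]
d = √[(109-149)² + (24-139)² + (215-183)²]
d = √[1600 + 13225 + 1024]
d = √15849
d ≈ 125.89


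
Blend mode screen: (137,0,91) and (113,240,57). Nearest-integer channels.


Screen: C = 255 - (255-A)×(255-B)/255, rounded to nearest integer
R: 255 - (255-137)×(255-113)/255 = 255 - 16756/255 ≈ 255 - 65.710 = 189.290 → 189
G: 255 - (255-0)×(255-240)/255 = 255 - 3825/255 ≈ 255 - 15.000 = 240.000 → 240
B: 255 - (255-91)×(255-57)/255 = 255 - 32472/255 ≈ 255 - 127.341 = 127.659 → 128
= RGB(189, 240, 128)


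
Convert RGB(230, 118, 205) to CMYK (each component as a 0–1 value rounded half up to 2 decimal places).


R'=230/255≈0.9020, G'=118/255≈0.4627, B'=205/255≈0.8039
K = 1 - max(R',G',B') = 1 - 230/255 = 25/255 = 0.09803… → 0.10
(1-R'-K)/(1-K) simplifies to (max-R)/max with max = 230:
C = (230-230)/230 = 0/230 = 0 → 0.00
M = (230-118)/230 = 112/230 = 0.48695… → 0.49
Y = (230-205)/230 = 25/230 = 0.10869… → 0.11
= CMYK(0.00, 0.49, 0.11, 0.10)


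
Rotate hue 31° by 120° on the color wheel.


New hue = (H + rotation) mod 360
New hue = (31 + 120) mod 360
= 151 mod 360
= 151°


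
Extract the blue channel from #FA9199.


Color: #FA9199
R = FA = 250
G = 91 = 145
B = 99 = 153
Blue = 153


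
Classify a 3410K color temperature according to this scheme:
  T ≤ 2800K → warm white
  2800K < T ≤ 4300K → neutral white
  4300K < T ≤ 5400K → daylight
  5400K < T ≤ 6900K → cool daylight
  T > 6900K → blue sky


Temperature: 3410K
2800K < 3410K ≤ 4300K → neutral white
Classification: neutral white


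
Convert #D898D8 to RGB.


D8 → 216 (R)
98 → 152 (G)
D8 → 216 (B)
= RGB(216, 152, 216)


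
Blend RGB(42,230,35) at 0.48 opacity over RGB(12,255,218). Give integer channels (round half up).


C = α×F + (1-α)×B, with 1-α = 0.52
R: 0.48×42 + 0.52×12 = 20.16 + 6.24 = 26.40 → 26
G: 0.48×230 + 0.52×255 = 110.40 + 132.60 = 243.00 → 243
B: 0.48×35 + 0.52×218 = 16.80 + 113.36 = 130.16 → 130
= RGB(26, 243, 130)


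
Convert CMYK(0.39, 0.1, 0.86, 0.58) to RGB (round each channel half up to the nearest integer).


R = 255 × (1-C) × (1-K) = 255 × 0.61 × 0.42 = 65.331 → 65
G = 255 × (1-M) × (1-K) = 255 × 0.90 × 0.42 = 96.39 → 96
B = 255 × (1-Y) × (1-K) = 255 × 0.14 × 0.42 = 14.994 → 15
= RGB(65, 96, 15)


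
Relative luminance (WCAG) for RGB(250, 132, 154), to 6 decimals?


Linearize each channel (sRGB transfer function): c = v/255; c_lin = c/12.92 if c ≤ 0.04045, else ((c+0.055)/1.055)^2.4
  R: 250/255 ≈ 0.980392 > 0.04045 → ((0.980392+0.055)/1.055)^2.4 ≈ 0.955973
  G: 132/255 ≈ 0.517647 > 0.04045 → ((0.517647+0.055)/1.055)^2.4 ≈ 0.230740
  B: 154/255 ≈ 0.603922 > 0.04045 → ((0.603922+0.055)/1.055)^2.4 ≈ 0.323143
R_lin = 0.955973, G_lin = 0.230740, B_lin = 0.323143
L = 0.2126×R + 0.7152×G + 0.0722×B
L = 0.2126×0.955973 + 0.7152×0.230740 + 0.0722×0.323143
L ≈ 0.391596


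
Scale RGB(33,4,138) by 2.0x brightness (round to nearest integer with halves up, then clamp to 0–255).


Multiply each channel by 2.0, round half up, clamp to [0, 255]
R: 33×2.0 = 66
G: 4×2.0 = 8
B: 138×2.0 = 276 → clamp → 255
= RGB(66, 8, 255)


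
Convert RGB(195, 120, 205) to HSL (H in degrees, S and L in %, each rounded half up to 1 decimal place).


Normalize: R'=195/255≈0.7647, G'=120/255≈0.4706, B'=205/255≈0.8039
Max=205/255, Min=120/255, Δ=Max-Min=85/255
L = (Max+Min)/2 = (205+120)/510 = 325/510 = 0.63725… → L = 63.7%
L > 0.5 → S = Δ/(2-Max-Min) = 85/(510-205-120) = 85/185 = 0.45945… → S = 45.9%
(the 1/255 factors cancel in S and H, so raw channel differences can be used)
Max is B' → H = 60 × ((R-G)/Δ + 4) = 60 × ((195-120)/85 + 4)
  75/85 + 4 = 0.8823… + 4 = 4.8823…
  H = 60 × 4.8823… = 292.941…° → H = 292.9°
= HSL(292.9°, 45.9%, 63.7%)


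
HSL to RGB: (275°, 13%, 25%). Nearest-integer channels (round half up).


H=275°, S=0.13, L=0.25
C = (1-|2L-1|)×S = (1-|-0.50|)×0.13 = 0.065
H' = H/60 = 275/60 ≈ 4.5833; X = C×(1-|H' mod 2 - 1|) ≈ 0.0379
m = L - C/2 = 0.25 - 0.0325 = 0.2175
Sector ⌊H'⌋ = 4 → (R',G',B') = (≈0.0379, 0.0, 0.065)
RGB = ((R'+m)×255, (G'+m)×255, (B'+m)×255) = (65.13125, 55.4625, 72.0375)
Round half up → RGB(65, 55, 72)


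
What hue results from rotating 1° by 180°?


New hue = (H + rotation) mod 360
New hue = (1 + 180) mod 360
= 181 mod 360
= 181°


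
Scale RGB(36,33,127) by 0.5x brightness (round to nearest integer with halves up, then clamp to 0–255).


Multiply each channel by 0.5, round half up, clamp to [0, 255]
R: 36×0.5 = 18
G: 33×0.5 = 16.5 → round → 17
B: 127×0.5 = 63.5 → round → 64
= RGB(18, 17, 64)


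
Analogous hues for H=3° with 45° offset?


Base hue: 3°
Left analog: (3 - 45) mod 360 = 318°
Right analog: (3 + 45) mod 360 = 48°
Analogous hues = 318° and 48°


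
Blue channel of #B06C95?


Color: #B06C95
R = B0 = 176
G = 6C = 108
B = 95 = 149
Blue = 149


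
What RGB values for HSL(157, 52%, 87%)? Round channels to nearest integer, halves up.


H=157°, S=0.52, L=0.87
C = (1-|2L-1|)×S = (1-|0.74|)×0.52 = 0.1352
H' = H/60 = 157/60 ≈ 2.6167; X = C×(1-|H' mod 2 - 1|) ≈ 0.0834
m = L - C/2 = 0.87 - 0.0676 = 0.8024
Sector ⌊H'⌋ = 2 → (R',G',B') = (0.0, 0.1352, ≈0.0834)
RGB = ((R'+m)×255, (G'+m)×255, (B'+m)×255) = (204.612, 239.088, 225.8722)
Round half up → RGB(205, 239, 226)


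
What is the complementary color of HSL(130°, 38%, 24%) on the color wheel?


Complement = opposite side of color wheel = hue + 180°
H' = (130 + 180) mod 360 = 310°
S and L unchanged.
= HSL(310°, 38%, 24%)


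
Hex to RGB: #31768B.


31 → 49 (R)
76 → 118 (G)
8B → 139 (B)
= RGB(49, 118, 139)


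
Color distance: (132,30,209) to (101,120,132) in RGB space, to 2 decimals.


d = √[(R₁-R₂)² + (G₁-G₂)² + (B₁-B₂)²]
d = √[(132-101)² + (30-120)² + (209-132)²]
d = √[961 + 8100 + 5929]
d = √14990
d ≈ 122.43


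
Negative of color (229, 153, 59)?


Invert: (255-R, 255-G, 255-B)
R: 255-229 = 26
G: 255-153 = 102
B: 255-59 = 196
= RGB(26, 102, 196)


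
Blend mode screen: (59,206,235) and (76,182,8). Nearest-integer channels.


Screen: C = 255 - (255-A)×(255-B)/255, rounded to nearest integer
R: 255 - (255-59)×(255-76)/255 = 255 - 35084/255 ≈ 255 - 137.584 = 117.416 → 117
G: 255 - (255-206)×(255-182)/255 = 255 - 3577/255 ≈ 255 - 14.027 = 240.973 → 241
B: 255 - (255-235)×(255-8)/255 = 255 - 4940/255 ≈ 255 - 19.373 = 235.627 → 236
= RGB(117, 241, 236)


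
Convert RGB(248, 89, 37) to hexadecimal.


R = 248 → F8 (hex)
G = 89 → 59 (hex)
B = 37 → 25 (hex)
Hex = #F85925


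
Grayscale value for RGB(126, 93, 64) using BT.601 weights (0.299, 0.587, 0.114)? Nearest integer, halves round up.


Gray = 0.299×R + 0.587×G + 0.114×B
Gray = 0.299×126 + 0.587×93 + 0.114×64
Gray = 37.674 + 54.591 + 7.296
Gray = 99.561 → round half up → 100
Gray = 100


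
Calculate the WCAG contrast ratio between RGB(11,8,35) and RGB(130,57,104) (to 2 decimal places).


Linearize each sRGB channel c=v/255: c/12.92 if c ≤ 0.04045 else ((c+0.055)/1.055)^2.4
L = 0.2126×R_lin + 0.7152×G_lin + 0.0722×B_lin
Color 1 (11,8,35):
  R=11: 11/255≈0.0431 > 0.04045 → ((0.0431+0.055)/1.055)^2.4 ≈ 0.00335
  G=8: 8/255≈0.0314 ≤ 0.04045 → 0.0314/12.92 ≈ 0.00243
  B=35: 35/255≈0.1373 > 0.04045 → ((0.1373+0.055)/1.055)^2.4 ≈ 0.01681
  L1 = 0.2126×0.00335 + 0.7152×0.00243 + 0.0722×0.01681 ≈ 0.00366
Color 2 (130,57,104):
  R=130: 130/255≈0.5098 > 0.04045 → ((0.5098+0.055)/1.055)^2.4 ≈ 0.22323
  G=57: 57/255≈0.2235 > 0.04045 → ((0.2235+0.055)/1.055)^2.4 ≈ 0.04092
  B=104: 104/255≈0.4078 > 0.04045 → ((0.4078+0.055)/1.055)^2.4 ≈ 0.13843
  L2 = 0.2126×0.22323 + 0.7152×0.04092 + 0.0722×0.13843 ≈ 0.08672
Lighter = 0.08672, Darker = 0.00366
Ratio = (L_lighter + 0.05) / (L_darker + 0.05)
Ratio = (0.08672 + 0.05) / (0.00366 + 0.05) = 0.13672 / 0.05366 ≈ 2.5477
Ratio ≈ 2.55:1


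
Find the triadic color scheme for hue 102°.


Triadic: equally spaced at 120° intervals
H1 = 102°
H2 = (102 + 120) mod 360 = 222°
H3 = (102 + 240) mod 360 = 342°
Triadic = 102°, 222°, 342°


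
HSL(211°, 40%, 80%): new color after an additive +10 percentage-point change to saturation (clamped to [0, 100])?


Original S = 40%
Adjustment = +10 percentage points
New S = 40 + (10) = 50
Clamp to [0, 100] → 50
= HSL(211°, 50%, 80%)


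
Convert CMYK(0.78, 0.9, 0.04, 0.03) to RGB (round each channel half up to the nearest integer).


R = 255 × (1-C) × (1-K) = 255 × 0.22 × 0.97 = 54.417 → 54
G = 255 × (1-M) × (1-K) = 255 × 0.10 × 0.97 = 24.735 → 25
B = 255 × (1-Y) × (1-K) = 255 × 0.96 × 0.97 = 237.456 → 237
= RGB(54, 25, 237)


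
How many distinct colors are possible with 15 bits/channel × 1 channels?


Total bits = 15 bits/channel × 1 channels = 15 bits
Distinct colors = 2^15
= 32,768 colors


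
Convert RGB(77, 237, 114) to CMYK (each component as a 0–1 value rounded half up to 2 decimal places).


R'=77/255≈0.3020, G'=237/255≈0.9294, B'=114/255≈0.4471
K = 1 - max(R',G',B') = 1 - 237/255 = 18/255 = 0.07058… → 0.07
(1-R'-K)/(1-K) simplifies to (max-R)/max with max = 237:
C = (237-77)/237 = 160/237 = 0.67510… → 0.68
M = (237-237)/237 = 0/237 = 0 → 0.00
Y = (237-114)/237 = 123/237 = 0.51898… → 0.52
= CMYK(0.68, 0.00, 0.52, 0.07)


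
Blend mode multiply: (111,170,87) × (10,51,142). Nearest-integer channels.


Multiply: C = A×B/255, rounded to nearest integer
R: 111×10/255 = 1110/255 ≈ 4.353 → 4
G: 170×51/255 = 8670/255 ≈ 34.000 → 34
B: 87×142/255 = 12354/255 ≈ 48.447 → 48
= RGB(4, 34, 48)


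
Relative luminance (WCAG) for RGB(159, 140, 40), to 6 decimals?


Linearize each channel (sRGB transfer function): c = v/255; c_lin = c/12.92 if c ≤ 0.04045, else ((c+0.055)/1.055)^2.4
  R: 159/255 ≈ 0.623529 > 0.04045 → ((0.623529+0.055)/1.055)^2.4 ≈ 0.346704
  G: 140/255 ≈ 0.549020 > 0.04045 → ((0.549020+0.055)/1.055)^2.4 ≈ 0.262251
  B: 40/255 ≈ 0.156863 > 0.04045 → ((0.156863+0.055)/1.055)^2.4 ≈ 0.021219
R_lin = 0.346704, G_lin = 0.262251, B_lin = 0.021219
L = 0.2126×R + 0.7152×G + 0.0722×B
L = 0.2126×0.346704 + 0.7152×0.262251 + 0.0722×0.021219
L ≈ 0.262803


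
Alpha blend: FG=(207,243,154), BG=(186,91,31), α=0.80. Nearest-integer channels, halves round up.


C = α×F + (1-α)×B, with 1-α = 0.20
R: 0.80×207 + 0.20×186 = 165.60 + 37.20 = 202.80 → 203
G: 0.80×243 + 0.20×91 = 194.40 + 18.20 = 212.60 → 213
B: 0.80×154 + 0.20×31 = 123.20 + 6.20 = 129.40 → 129
= RGB(203, 213, 129)


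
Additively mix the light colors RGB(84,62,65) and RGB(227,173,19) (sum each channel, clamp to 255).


Additive: each channel = min(255, C₁+C₂)
R: 84+227 = 311 → 255
G: 62+173 = 235 → 235
B: 65+19 = 84 → 84
= RGB(255, 235, 84)


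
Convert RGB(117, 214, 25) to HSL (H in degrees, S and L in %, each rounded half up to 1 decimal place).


Normalize: R'=117/255≈0.4588, G'=214/255≈0.8392, B'=25/255≈0.0980
Max=214/255, Min=25/255, Δ=Max-Min=189/255
L = (Max+Min)/2 = (214+25)/510 = 239/510 = 0.46862… → L = 46.9%
L ≤ 0.5 → S = Δ/(Max+Min) = 189/(214+25) = 189/239 = 0.79079… → S = 79.1%
(the 1/255 factors cancel in S and H, so raw channel differences can be used)
Max is G' → H = 60 × ((B-R)/Δ + 2) = 60 × ((25-117)/189 + 2)
  -92/189 + 2 = -0.4867… + 2 = 1.5132…
  H = 60 × 1.5132… = 90.793…° → H = 90.8°
= HSL(90.8°, 79.1%, 46.9%)


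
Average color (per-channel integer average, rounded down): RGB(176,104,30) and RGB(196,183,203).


Midpoint: each channel = ⌊(C₁+C₂)/2⌋
R: ⌊(176+196)/2⌋ = 186
G: ⌊(104+183)/2⌋ = 143
B: ⌊(30+203)/2⌋ = 116
= RGB(186, 143, 116)


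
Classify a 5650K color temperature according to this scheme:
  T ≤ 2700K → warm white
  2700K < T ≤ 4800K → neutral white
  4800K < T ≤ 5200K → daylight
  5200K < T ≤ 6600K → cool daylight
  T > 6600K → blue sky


Temperature: 5650K
5200K < 5650K ≤ 6600K → cool daylight
Classification: cool daylight


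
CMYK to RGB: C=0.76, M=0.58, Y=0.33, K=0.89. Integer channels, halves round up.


R = 255 × (1-C) × (1-K) = 255 × 0.24 × 0.11 = 6.732 → 7
G = 255 × (1-M) × (1-K) = 255 × 0.42 × 0.11 = 11.781 → 12
B = 255 × (1-Y) × (1-K) = 255 × 0.67 × 0.11 = 18.7935 → 19
= RGB(7, 12, 19)


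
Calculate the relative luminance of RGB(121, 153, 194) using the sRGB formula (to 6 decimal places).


Linearize each channel (sRGB transfer function): c = v/255; c_lin = c/12.92 if c ≤ 0.04045, else ((c+0.055)/1.055)^2.4
  R: 121/255 ≈ 0.474510 > 0.04045 → ((0.474510+0.055)/1.055)^2.4 ≈ 0.191202
  G: 153/255 ≈ 0.600000 > 0.04045 → ((0.600000+0.055)/1.055)^2.4 ≈ 0.318547
  B: 194/255 ≈ 0.760784 > 0.04045 → ((0.760784+0.055)/1.055)^2.4 ≈ 0.539479
R_lin = 0.191202, G_lin = 0.318547, B_lin = 0.539479
L = 0.2126×R + 0.7152×G + 0.0722×B
L = 0.2126×0.191202 + 0.7152×0.318547 + 0.0722×0.539479
L ≈ 0.307425


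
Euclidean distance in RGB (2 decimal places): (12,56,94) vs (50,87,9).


d = √[(R₁-R₂)² + (G₁-G₂)² + (B₁-B₂)²]
d = √[(12-50)² + (56-87)² + (94-9)²]
d = √[1444 + 961 + 7225]
d = √9630
d ≈ 98.13


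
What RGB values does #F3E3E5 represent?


F3 → 243 (R)
E3 → 227 (G)
E5 → 229 (B)
= RGB(243, 227, 229)


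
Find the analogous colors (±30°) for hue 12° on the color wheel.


Base hue: 12°
Left analog: (12 - 30) mod 360 = 342°
Right analog: (12 + 30) mod 360 = 42°
Analogous hues = 342° and 42°


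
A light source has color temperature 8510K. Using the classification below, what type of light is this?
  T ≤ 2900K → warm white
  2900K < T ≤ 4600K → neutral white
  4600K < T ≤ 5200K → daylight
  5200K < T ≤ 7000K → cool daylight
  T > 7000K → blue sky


Temperature: 8510K
8510K > 7000K → blue sky
Classification: blue sky


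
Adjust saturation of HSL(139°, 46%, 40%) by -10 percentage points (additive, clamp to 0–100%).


Original S = 46%
Adjustment = -10 percentage points
New S = 46 + (-10) = 36
Clamp to [0, 100] → 36
= HSL(139°, 36%, 40%)


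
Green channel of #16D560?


Color: #16D560
R = 16 = 22
G = D5 = 213
B = 60 = 96
Green = 213


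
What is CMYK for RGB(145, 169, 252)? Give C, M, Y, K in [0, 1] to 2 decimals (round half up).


R'=145/255≈0.5686, G'=169/255≈0.6627, B'=252/255≈0.9882
K = 1 - max(R',G',B') = 1 - 252/255 = 3/255 = 0.01176… → 0.01
(1-R'-K)/(1-K) simplifies to (max-R)/max with max = 252:
C = (252-145)/252 = 107/252 = 0.42460… → 0.42
M = (252-169)/252 = 83/252 = 0.32936… → 0.33
Y = (252-252)/252 = 0/252 = 0 → 0.00
= CMYK(0.42, 0.33, 0.00, 0.01)


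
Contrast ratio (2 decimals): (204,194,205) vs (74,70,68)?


Linearize each sRGB channel c=v/255: c/12.92 if c ≤ 0.04045 else ((c+0.055)/1.055)^2.4
L = 0.2126×R_lin + 0.7152×G_lin + 0.0722×B_lin
Color 1 (204,194,205):
  R=204: 204/255≈0.8000 > 0.04045 → ((0.8000+0.055)/1.055)^2.4 ≈ 0.60383
  G=194: 194/255≈0.7608 > 0.04045 → ((0.7608+0.055)/1.055)^2.4 ≈ 0.53948
  B=205: 205/255≈0.8039 > 0.04045 → ((0.8039+0.055)/1.055)^2.4 ≈ 0.61050
  L1 = 0.2126×0.60383 + 0.7152×0.53948 + 0.0722×0.61050 ≈ 0.55829
Color 2 (74,70,68):
  R=74: 74/255≈0.2902 > 0.04045 → ((0.2902+0.055)/1.055)^2.4 ≈ 0.06848
  G=70: 70/255≈0.2745 > 0.04045 → ((0.2745+0.055)/1.055)^2.4 ≈ 0.06125
  B=68: 68/255≈0.2667 > 0.04045 → ((0.2667+0.055)/1.055)^2.4 ≈ 0.05781
  L2 = 0.2126×0.06848 + 0.7152×0.06125 + 0.0722×0.05781 ≈ 0.06254
Lighter = 0.55829, Darker = 0.06254
Ratio = (L_lighter + 0.05) / (L_darker + 0.05)
Ratio = (0.55829 + 0.05) / (0.06254 + 0.05) = 0.60829 / 0.11254 ≈ 5.4053
Ratio ≈ 5.41:1


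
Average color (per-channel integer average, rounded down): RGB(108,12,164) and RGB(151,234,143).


Midpoint: each channel = ⌊(C₁+C₂)/2⌋
R: ⌊(108+151)/2⌋ = 129
G: ⌊(12+234)/2⌋ = 123
B: ⌊(164+143)/2⌋ = 153
= RGB(129, 123, 153)


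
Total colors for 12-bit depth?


Colors = 2^bits = 2^12
= 4,096 colors


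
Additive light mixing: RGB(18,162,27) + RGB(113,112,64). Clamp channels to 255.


Additive: each channel = min(255, C₁+C₂)
R: 18+113 = 131 → 131
G: 162+112 = 274 → 255
B: 27+64 = 91 → 91
= RGB(131, 255, 91)


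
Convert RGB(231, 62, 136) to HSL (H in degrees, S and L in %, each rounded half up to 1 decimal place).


Normalize: R'=231/255≈0.9059, G'=62/255≈0.2431, B'=136/255≈0.5333
Max=231/255, Min=62/255, Δ=Max-Min=169/255
L = (Max+Min)/2 = (231+62)/510 = 293/510 = 0.57450… → L = 57.5%
L > 0.5 → S = Δ/(2-Max-Min) = 169/(510-231-62) = 169/217 = 0.77880… → S = 77.9%
(the 1/255 factors cancel in S and H, so raw channel differences can be used)
Max is R' → H = 60 × (((G-B)/Δ) mod 6) = 60 × (((62-136)/169) mod 6)
  (-74)/169 = -0.4378…; negative, so add 6 → 5.5621…
  H = 60 × 5.5621… = 333.727…° → H = 333.7°
= HSL(333.7°, 77.9%, 57.5%)


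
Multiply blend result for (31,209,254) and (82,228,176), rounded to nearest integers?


Multiply: C = A×B/255, rounded to nearest integer
R: 31×82/255 = 2542/255 ≈ 9.969 → 10
G: 209×228/255 = 47652/255 ≈ 186.871 → 187
B: 254×176/255 = 44704/255 ≈ 175.310 → 175
= RGB(10, 187, 175)


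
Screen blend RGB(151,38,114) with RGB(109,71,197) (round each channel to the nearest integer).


Screen: C = 255 - (255-A)×(255-B)/255, rounded to nearest integer
R: 255 - (255-151)×(255-109)/255 = 255 - 15184/255 ≈ 255 - 59.545 = 195.455 → 195
G: 255 - (255-38)×(255-71)/255 = 255 - 39928/255 ≈ 255 - 156.580 = 98.420 → 98
B: 255 - (255-114)×(255-197)/255 = 255 - 8178/255 ≈ 255 - 32.071 = 222.929 → 223
= RGB(195, 98, 223)


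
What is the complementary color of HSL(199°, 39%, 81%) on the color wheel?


Complement = opposite side of color wheel = hue + 180°
H' = (199 + 180) mod 360 = 19°
S and L unchanged.
= HSL(19°, 39%, 81%)


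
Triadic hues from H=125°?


Triadic: equally spaced at 120° intervals
H1 = 125°
H2 = (125 + 120) mod 360 = 245°
H3 = (125 + 240) mod 360 = 5°
Triadic = 125°, 245°, 5°


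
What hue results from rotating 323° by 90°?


New hue = (H + rotation) mod 360
New hue = (323 + 90) mod 360
= 413 mod 360
= 53°


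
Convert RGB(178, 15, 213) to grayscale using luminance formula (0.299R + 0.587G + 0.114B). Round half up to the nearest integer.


Gray = 0.299×R + 0.587×G + 0.114×B
Gray = 0.299×178 + 0.587×15 + 0.114×213
Gray = 53.222 + 8.805 + 24.282
Gray = 86.309 → round half up → 86
Gray = 86


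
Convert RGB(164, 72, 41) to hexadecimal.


R = 164 → A4 (hex)
G = 72 → 48 (hex)
B = 41 → 29 (hex)
Hex = #A44829


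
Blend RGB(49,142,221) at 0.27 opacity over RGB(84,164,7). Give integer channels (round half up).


C = α×F + (1-α)×B, with 1-α = 0.73
R: 0.27×49 + 0.73×84 = 13.23 + 61.32 = 74.55 → 75
G: 0.27×142 + 0.73×164 = 38.34 + 119.72 = 158.06 → 158
B: 0.27×221 + 0.73×7 = 59.67 + 5.11 = 64.78 → 65
= RGB(75, 158, 65)


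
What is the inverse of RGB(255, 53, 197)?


Invert: (255-R, 255-G, 255-B)
R: 255-255 = 0
G: 255-53 = 202
B: 255-197 = 58
= RGB(0, 202, 58)


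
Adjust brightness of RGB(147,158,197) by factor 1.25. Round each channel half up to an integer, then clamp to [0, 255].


Multiply each channel by 1.25, round half up, clamp to [0, 255]
R: 147×1.25 = 183.75 → round → 184
G: 158×1.25 = 197.5 → round → 198
B: 197×1.25 = 246.25 → round → 246
= RGB(184, 198, 246)


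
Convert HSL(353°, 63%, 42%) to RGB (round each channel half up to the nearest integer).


H=353°, S=0.63, L=0.42
C = (1-|2L-1|)×S = (1-|-0.16|)×0.63 = 0.5292
H' = H/60 = 353/60 ≈ 5.8833; X = C×(1-|H' mod 2 - 1|) = 0.06174
m = L - C/2 = 0.42 - 0.2646 = 0.1554
Sector ⌊H'⌋ = 5 → (R',G',B') = (0.5292, 0.0, 0.06174)
RGB = ((R'+m)×255, (G'+m)×255, (B'+m)×255) = (174.573, 39.627, 55.3707)
Round half up → RGB(175, 40, 55)


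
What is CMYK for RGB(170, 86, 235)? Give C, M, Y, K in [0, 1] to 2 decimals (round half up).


R'=170/255≈0.6667, G'=86/255≈0.3373, B'=235/255≈0.9216
K = 1 - max(R',G',B') = 1 - 235/255 = 20/255 = 0.07843… → 0.08
(1-R'-K)/(1-K) simplifies to (max-R)/max with max = 235:
C = (235-170)/235 = 65/235 = 0.27659… → 0.28
M = (235-86)/235 = 149/235 = 0.63404… → 0.63
Y = (235-235)/235 = 0/235 = 0 → 0.00
= CMYK(0.28, 0.63, 0.00, 0.08)


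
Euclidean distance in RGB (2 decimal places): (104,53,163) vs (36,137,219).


d = √[(R₁-R₂)² + (G₁-G₂)² + (B₁-B₂)²]
d = √[(104-36)² + (53-137)² + (163-219)²]
d = √[4624 + 7056 + 3136]
d = √14816
d ≈ 121.72


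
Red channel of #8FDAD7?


Color: #8FDAD7
R = 8F = 143
G = DA = 218
B = D7 = 215
Red = 143


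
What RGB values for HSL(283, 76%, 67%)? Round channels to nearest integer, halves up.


H=283°, S=0.76, L=0.67
C = (1-|2L-1|)×S = (1-|0.34|)×0.76 = 0.5016
H' = H/60 = 283/60 ≈ 4.7167; X = C×(1-|H' mod 2 - 1|) = 0.35948
m = L - C/2 = 0.67 - 0.2508 = 0.4192
Sector ⌊H'⌋ = 4 → (R',G',B') = (0.35948, 0.0, 0.5016)
RGB = ((R'+m)×255, (G'+m)×255, (B'+m)×255) = (198.5634, 106.896, 234.804)
Round half up → RGB(199, 107, 235)


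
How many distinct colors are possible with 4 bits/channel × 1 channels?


Total bits = 4 bits/channel × 1 channels = 4 bits
Distinct colors = 2^4
= 16 colors


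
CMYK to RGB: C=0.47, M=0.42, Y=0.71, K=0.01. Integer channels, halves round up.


R = 255 × (1-C) × (1-K) = 255 × 0.53 × 0.99 = 133.7985 → 134
G = 255 × (1-M) × (1-K) = 255 × 0.58 × 0.99 = 146.421 → 146
B = 255 × (1-Y) × (1-K) = 255 × 0.29 × 0.99 = 73.2105 → 73
= RGB(134, 146, 73)


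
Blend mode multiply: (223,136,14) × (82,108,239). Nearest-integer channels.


Multiply: C = A×B/255, rounded to nearest integer
R: 223×82/255 = 18286/255 ≈ 71.710 → 72
G: 136×108/255 = 14688/255 ≈ 57.600 → 58
B: 14×239/255 = 3346/255 ≈ 13.122 → 13
= RGB(72, 58, 13)


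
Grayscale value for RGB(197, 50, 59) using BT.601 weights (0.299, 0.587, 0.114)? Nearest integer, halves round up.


Gray = 0.299×R + 0.587×G + 0.114×B
Gray = 0.299×197 + 0.587×50 + 0.114×59
Gray = 58.903 + 29.350 + 6.726
Gray = 94.979 → round half up → 95
Gray = 95


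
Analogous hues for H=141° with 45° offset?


Base hue: 141°
Left analog: (141 - 45) mod 360 = 96°
Right analog: (141 + 45) mod 360 = 186°
Analogous hues = 96° and 186°
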